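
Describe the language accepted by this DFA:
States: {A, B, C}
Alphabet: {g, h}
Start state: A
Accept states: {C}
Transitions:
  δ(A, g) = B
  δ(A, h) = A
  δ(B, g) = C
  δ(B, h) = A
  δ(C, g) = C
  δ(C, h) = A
Testing a few strings:
  'hghg' → reject
  'gggg' → accept
  'h' → reject
  'g' → reject
State roles: A=last symbol not g; B=one trailing g; C=two trailing g's
All strings over {g,h} ending with gg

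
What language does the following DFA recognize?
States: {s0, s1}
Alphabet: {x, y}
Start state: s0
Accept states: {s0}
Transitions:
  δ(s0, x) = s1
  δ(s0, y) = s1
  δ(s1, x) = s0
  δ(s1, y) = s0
Testing a few strings:
  'x' → reject
  'yx' → accept
  'yy' → accept
  'yyx' → reject
State roles: s0=even length so far; s1=odd length so far
All strings over {x,y} of even length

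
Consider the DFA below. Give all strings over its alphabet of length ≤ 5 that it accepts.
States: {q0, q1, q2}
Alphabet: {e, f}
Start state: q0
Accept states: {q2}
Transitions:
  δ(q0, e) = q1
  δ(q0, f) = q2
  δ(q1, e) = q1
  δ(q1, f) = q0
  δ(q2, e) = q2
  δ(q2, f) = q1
f, fe, eff, fee, eeff, effe, feee, ffff, eeeff, eeffe, efeff, effee, feeee, fefff, ffeff, ffffe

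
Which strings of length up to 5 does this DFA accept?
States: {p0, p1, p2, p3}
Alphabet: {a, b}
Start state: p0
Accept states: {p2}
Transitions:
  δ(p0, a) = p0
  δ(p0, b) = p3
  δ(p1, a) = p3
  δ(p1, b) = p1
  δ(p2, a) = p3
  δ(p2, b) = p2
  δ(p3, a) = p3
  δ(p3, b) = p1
None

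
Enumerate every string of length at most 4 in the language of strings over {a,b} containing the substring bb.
bb, abb, bba, bbb, aabb, abba, abbb, babb, bbaa, bbab, bbba, bbbb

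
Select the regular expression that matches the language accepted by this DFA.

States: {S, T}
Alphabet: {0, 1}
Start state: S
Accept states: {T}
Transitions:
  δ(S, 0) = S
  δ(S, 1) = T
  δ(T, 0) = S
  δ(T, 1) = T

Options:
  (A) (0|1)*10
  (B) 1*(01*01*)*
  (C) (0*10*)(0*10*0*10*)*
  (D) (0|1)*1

Check each option against the DFA on short strings; one disagreement eliminates an option:
  (A) (0|1)*10: on '1' the DFA goes S → T and accepts (T ∈ Accept), but the regex does not match it → eliminate
  (B) 1*(01*01*)*: on ε the DFA stays in S and rejects (S ∉ Accept), but the regex matches it → eliminate
  (C) (0*10*)(0*10*0*10*)*: on '10' the DFA goes S → T → S and rejects (S ∉ Accept), but the regex matches it → eliminate
  (D) (0|1)*1: agrees with the DFA on every string of length ≤ 6
Only (D) is consistent with the DFA.
(D) (0|1)*1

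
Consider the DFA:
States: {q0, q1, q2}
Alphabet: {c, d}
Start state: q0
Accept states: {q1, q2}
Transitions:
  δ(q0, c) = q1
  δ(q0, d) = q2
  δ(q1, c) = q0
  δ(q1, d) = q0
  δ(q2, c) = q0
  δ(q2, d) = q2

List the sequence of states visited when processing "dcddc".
read 'd': q0 → q2
  read 'c': q2 → q0
  read 'd': q0 → q2
  read 'd': q2 → q2
  read 'c': q2 → q0
q0 -> q2 -> q0 -> q2 -> q2 -> q0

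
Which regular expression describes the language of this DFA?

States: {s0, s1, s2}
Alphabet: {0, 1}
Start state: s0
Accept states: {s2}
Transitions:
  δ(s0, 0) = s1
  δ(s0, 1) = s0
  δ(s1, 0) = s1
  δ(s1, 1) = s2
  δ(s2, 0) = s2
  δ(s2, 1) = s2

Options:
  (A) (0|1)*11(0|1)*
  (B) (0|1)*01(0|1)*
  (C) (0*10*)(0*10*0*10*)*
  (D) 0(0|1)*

Check each option against the DFA on short strings; one disagreement eliminates an option:
  (A) (0|1)*11(0|1)*: on '01' the DFA goes s0 → s1 → s2 and accepts (s2 ∈ Accept), but the regex does not match it → eliminate
  (B) (0|1)*01(0|1)*: agrees with the DFA on every string of length ≤ 6
  (C) (0*10*)(0*10*0*10*)*: on '1' the DFA goes s0 → s0 and rejects (s0 ∉ Accept), but the regex matches it → eliminate
  (D) 0(0|1)*: on '0' the DFA goes s0 → s1 and rejects (s1 ∉ Accept), but the regex matches it → eliminate
Only (B) is consistent with the DFA.
(B) (0|1)*01(0|1)*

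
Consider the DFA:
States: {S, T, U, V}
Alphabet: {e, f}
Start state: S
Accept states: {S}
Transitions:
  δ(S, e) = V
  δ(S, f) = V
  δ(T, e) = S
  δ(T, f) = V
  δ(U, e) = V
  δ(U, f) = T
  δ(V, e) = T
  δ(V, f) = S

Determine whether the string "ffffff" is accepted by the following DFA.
Processing string "ffffff":
  S --f--> V
  V --f--> S
  S --f--> V
  V --f--> S
  S --f--> V
  V --f--> S
Final state: S
Accept states: {S}
Yes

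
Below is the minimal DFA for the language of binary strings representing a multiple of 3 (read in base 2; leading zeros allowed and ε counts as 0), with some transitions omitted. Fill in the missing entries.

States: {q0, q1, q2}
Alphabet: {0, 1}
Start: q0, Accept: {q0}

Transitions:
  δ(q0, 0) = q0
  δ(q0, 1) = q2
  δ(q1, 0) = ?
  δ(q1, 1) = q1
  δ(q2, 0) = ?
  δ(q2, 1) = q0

From the language and accept set, identify what each state tracks — q0: value ≡ 0 (mod 3); q1: value ≡ 2 (mod 3); q2: value ≡ 1 (mod 3).
Each missing δ(q, a) is the state matching the new tracked value after reading a.
δ(q1, 0) = q2; δ(q2, 0) = q1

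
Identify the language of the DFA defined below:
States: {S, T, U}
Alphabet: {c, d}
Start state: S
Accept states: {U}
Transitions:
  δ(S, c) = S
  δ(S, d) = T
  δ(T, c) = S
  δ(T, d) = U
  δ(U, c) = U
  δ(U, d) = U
Testing a few strings:
  'd' → reject
  'dddd' → accept
  'cc' → reject
  'cddd' → accept
State roles: S=no progress toward dd; T=one trailing d; U=substring dd seen
All strings over {c,d} containing the substring dd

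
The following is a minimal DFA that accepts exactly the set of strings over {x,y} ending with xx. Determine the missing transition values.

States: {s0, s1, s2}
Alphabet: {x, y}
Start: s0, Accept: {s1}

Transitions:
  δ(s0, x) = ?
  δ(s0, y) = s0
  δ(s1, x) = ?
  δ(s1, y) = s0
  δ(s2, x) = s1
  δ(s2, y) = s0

From the language and accept set, identify what each state tracks — s0: last symbol not x; s1: two trailing x's; s2: one trailing x.
Each missing δ(q, a) is the state matching the new tracked value after reading a.
δ(s0, x) = s2; δ(s1, x) = s1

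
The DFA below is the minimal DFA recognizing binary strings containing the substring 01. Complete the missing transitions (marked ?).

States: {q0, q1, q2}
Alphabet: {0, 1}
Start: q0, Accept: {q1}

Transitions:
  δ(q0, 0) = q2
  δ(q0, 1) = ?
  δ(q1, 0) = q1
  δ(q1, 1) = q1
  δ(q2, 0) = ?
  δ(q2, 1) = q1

From the language and accept set, identify what each state tracks — q0: no 0 seen yet; q1: substring 01 seen; q2: seen a 0, waiting for 1.
Each missing δ(q, a) is the state matching the new tracked value after reading a.
δ(q0, 1) = q0; δ(q2, 0) = q2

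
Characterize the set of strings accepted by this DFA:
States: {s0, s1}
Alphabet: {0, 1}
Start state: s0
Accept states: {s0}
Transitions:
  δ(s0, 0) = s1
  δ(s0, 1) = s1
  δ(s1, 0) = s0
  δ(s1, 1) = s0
Testing a few strings:
  '000' → reject
  '00' → accept
  '110' → reject
  '1' → reject
State roles: s0=even length so far; s1=odd length so far
All binary strings of even length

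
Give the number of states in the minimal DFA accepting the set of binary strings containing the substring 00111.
By Myhill–Nerode, count the distinguishable equivalence classes: 6 classes — one per longest suffix of the input that is a prefix of '00111' (lengths 0 through 4), plus an absorbing 'already seen 00111' class.
6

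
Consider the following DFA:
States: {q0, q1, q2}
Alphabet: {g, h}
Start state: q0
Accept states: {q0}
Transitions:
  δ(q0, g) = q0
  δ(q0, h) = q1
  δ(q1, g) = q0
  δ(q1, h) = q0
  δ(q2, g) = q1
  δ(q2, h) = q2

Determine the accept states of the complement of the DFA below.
Complement accept states = All states \ Original accept states
= {q0, q1, q2} \ {q0}
{q1, q2}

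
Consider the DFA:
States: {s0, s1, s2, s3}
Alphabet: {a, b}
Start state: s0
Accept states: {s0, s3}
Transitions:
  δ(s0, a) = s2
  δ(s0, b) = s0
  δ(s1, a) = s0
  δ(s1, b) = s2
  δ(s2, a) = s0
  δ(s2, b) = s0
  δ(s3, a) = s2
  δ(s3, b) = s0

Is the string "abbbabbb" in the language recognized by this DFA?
Processing string "abbbabbb":
  s0 --a--> s2
  s2 --b--> s0
  s0 --b--> s0
  s0 --b--> s0
  s0 --a--> s2
  s2 --b--> s0
  s0 --b--> s0
  s0 --b--> s0
Final state: s0
Accept states: {s0, s3}
Yes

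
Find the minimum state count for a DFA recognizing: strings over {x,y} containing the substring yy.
By Myhill–Nerode, count the distinguishable equivalence classes: three classes — no progress / one trailing y / yy seen.
3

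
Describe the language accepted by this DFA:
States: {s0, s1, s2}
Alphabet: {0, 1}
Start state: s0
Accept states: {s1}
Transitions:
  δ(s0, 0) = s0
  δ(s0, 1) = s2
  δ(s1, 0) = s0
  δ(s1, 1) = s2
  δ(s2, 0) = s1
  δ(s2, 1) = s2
Testing a few strings:
  '0' → reject
  '1' → reject
  '011' → reject
  '101' → reject
State roles: s0=no suffix match; s1=suffix is 10; s2=one trailing 1
All binary strings ending with 10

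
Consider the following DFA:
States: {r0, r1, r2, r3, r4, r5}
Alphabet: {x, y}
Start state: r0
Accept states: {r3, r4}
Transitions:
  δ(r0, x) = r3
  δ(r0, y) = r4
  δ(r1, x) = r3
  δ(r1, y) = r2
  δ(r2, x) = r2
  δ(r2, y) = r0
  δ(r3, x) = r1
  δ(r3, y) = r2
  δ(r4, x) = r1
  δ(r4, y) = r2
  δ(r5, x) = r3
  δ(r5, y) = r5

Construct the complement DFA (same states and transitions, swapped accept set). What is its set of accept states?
Complement accept states = All states \ Original accept states
= {r0, r1, r2, r3, r4, r5} \ {r3, r4}
{r0, r1, r2, r5}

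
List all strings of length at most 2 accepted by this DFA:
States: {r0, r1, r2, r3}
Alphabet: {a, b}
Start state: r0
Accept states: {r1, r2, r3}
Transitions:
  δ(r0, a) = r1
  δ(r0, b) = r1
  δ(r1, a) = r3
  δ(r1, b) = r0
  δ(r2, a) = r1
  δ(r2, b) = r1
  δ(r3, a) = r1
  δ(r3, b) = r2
a, b, aa, ba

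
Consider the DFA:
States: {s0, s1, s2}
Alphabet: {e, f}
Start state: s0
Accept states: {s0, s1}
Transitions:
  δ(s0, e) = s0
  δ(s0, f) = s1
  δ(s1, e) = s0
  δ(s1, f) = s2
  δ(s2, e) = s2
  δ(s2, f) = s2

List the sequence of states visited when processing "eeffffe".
read 'e': s0 → s0
  read 'e': s0 → s0
  read 'f': s0 → s1
  read 'f': s1 → s2
  read 'f': s2 → s2
  read 'f': s2 → s2
  read 'e': s2 → s2
s0 -> s0 -> s0 -> s1 -> s2 -> s2 -> s2 -> s2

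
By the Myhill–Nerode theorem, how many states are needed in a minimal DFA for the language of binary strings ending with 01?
By Myhill–Nerode, count the distinguishable equivalence classes: 3 classes — one per longest suffix of the input that is a prefix of '01' (lengths 0 through 2); only the length-2 class is accepting.
3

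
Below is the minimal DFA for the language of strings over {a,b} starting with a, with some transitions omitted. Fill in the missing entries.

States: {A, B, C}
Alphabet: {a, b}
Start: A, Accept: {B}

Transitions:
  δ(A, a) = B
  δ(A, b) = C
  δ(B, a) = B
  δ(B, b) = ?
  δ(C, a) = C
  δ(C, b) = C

From the language and accept set, identify what each state tracks — A: no input read; B: started with a; C: started with b (dead).
Each missing δ(q, a) is the state matching the new tracked value after reading a.
δ(B, b) = B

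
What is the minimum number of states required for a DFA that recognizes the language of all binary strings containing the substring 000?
By Myhill–Nerode, count the distinguishable equivalence classes: 4 classes — one per longest suffix of the input that is a prefix of '000' (lengths 0 through 2), plus an absorbing 'already seen 000' class.
4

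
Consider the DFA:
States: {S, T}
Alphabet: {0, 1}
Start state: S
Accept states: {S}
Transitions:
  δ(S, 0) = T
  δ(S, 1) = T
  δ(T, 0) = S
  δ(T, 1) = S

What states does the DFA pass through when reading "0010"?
read '0': S → T
  read '0': T → S
  read '1': S → T
  read '0': T → S
S -> T -> S -> T -> S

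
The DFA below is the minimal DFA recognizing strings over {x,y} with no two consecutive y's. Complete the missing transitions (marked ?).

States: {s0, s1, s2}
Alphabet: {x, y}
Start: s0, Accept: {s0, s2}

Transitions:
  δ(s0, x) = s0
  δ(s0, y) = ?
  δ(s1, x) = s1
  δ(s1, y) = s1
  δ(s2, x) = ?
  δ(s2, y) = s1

From the language and accept set, identify what each state tracks — s0: last symbol not y (ok); s1: saw yy (dead); s2: last symbol y (ok).
Each missing δ(q, a) is the state matching the new tracked value after reading a.
δ(s0, y) = s2; δ(s2, x) = s0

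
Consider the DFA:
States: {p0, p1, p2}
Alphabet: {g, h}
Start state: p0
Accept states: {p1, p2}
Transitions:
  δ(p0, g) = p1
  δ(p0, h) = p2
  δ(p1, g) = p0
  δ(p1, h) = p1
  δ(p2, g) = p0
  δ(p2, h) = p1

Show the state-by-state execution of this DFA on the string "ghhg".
read 'g': p0 → p1
  read 'h': p1 → p1
  read 'h': p1 → p1
  read 'g': p1 → p0
p0 -> p1 -> p1 -> p1 -> p0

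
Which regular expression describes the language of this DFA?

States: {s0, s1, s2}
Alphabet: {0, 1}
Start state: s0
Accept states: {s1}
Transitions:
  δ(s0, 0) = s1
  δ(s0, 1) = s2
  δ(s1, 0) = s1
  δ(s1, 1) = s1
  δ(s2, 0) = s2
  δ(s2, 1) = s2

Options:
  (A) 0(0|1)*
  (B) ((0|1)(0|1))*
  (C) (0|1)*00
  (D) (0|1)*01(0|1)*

Check each option against the DFA on short strings; one disagreement eliminates an option:
  (A) 0(0|1)*: agrees with the DFA on every string of length ≤ 6
  (B) ((0|1)(0|1))*: on ε the DFA stays in s0 and rejects (s0 ∉ Accept), but the regex matches it → eliminate
  (C) (0|1)*00: on '0' the DFA goes s0 → s1 and accepts (s1 ∈ Accept), but the regex does not match it → eliminate
  (D) (0|1)*01(0|1)*: on '0' the DFA goes s0 → s1 and accepts (s1 ∈ Accept), but the regex does not match it → eliminate
Only (A) is consistent with the DFA.
(A) 0(0|1)*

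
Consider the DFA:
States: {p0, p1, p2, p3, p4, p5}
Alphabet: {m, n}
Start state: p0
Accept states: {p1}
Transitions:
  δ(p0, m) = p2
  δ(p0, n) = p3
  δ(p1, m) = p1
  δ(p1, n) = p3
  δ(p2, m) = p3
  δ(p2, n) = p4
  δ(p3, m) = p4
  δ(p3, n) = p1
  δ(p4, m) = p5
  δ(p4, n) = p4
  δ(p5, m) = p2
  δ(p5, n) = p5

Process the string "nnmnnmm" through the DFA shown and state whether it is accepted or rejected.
Processing string "nnmnnmm":
  p0 --n--> p3
  p3 --n--> p1
  p1 --m--> p1
  p1 --n--> p3
  p3 --n--> p1
  p1 --m--> p1
  p1 --m--> p1
Final state: p1
Accept states: {p1}
Yes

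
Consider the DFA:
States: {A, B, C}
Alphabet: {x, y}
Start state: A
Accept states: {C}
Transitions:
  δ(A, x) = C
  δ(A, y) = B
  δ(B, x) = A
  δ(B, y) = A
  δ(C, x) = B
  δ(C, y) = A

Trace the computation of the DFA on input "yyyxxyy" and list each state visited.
read 'y': A → B
  read 'y': B → A
  read 'y': A → B
  read 'x': B → A
  read 'x': A → C
  read 'y': C → A
  read 'y': A → B
A -> B -> A -> B -> A -> C -> A -> B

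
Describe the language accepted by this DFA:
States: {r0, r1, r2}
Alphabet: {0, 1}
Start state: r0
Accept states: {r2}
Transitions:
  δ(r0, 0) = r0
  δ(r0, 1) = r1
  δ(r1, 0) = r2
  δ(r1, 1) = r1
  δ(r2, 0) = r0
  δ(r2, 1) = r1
Testing a few strings:
  '1' → reject
  '1100' → reject
  '111' → reject
  '0' → reject
State roles: r0=no suffix match; r1=one trailing 1; r2=suffix is 10
All binary strings ending with 10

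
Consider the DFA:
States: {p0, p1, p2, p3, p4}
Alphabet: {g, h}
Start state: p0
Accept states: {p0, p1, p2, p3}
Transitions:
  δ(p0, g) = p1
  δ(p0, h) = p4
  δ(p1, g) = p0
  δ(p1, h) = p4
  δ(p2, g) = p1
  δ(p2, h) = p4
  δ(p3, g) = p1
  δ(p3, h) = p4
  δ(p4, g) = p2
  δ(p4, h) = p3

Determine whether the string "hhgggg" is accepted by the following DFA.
Processing string "hhgggg":
  p0 --h--> p4
  p4 --h--> p3
  p3 --g--> p1
  p1 --g--> p0
  p0 --g--> p1
  p1 --g--> p0
Final state: p0
Accept states: {p0, p1, p2, p3}
Yes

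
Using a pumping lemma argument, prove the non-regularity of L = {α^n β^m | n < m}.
Assume L is regular with pumping length p. Idea: pumping up the α-block makes the α-count reach the β-count.
Choose s = α^p β^(p+1) ∈ L. By the pumping lemma, s = xyz with |xy| ≤ p, |y| > 0, so y = α^k with k ≥ 1. Then xy²z = α^(p+k) β^(p+1). Since p+k ≥ p+1, the number of α's is no longer strictly less than the number of β's, so xy²z ∉ L.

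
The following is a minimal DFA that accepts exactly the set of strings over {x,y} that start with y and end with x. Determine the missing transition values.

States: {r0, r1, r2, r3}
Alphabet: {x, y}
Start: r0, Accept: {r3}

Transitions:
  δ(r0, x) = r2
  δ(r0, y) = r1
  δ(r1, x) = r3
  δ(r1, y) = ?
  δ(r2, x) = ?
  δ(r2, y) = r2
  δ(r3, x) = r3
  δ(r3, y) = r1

From the language and accept set, identify what each state tracks — r0: no input read; r1: started with y, last symbol y; r2: started with x (dead); r3: started with y, last symbol x.
Each missing δ(q, a) is the state matching the new tracked value after reading a.
δ(r1, y) = r1; δ(r2, x) = r2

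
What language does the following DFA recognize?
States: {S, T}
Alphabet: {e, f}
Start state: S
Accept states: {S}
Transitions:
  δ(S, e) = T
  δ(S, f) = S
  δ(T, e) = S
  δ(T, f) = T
Testing a few strings:
  'eef' → accept
  'f' → accept
  'fe' → reject
  'e' → reject
State roles: S=even number of e's so far; T=odd number of e's so far
All strings over {e,f} with an even number of e's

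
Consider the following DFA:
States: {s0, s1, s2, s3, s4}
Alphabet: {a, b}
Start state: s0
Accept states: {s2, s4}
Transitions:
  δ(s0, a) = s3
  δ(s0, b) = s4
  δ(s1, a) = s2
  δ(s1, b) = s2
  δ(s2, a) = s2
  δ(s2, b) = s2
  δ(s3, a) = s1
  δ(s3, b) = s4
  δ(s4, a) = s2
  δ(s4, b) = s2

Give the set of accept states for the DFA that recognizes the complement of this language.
Complement accept states = All states \ Original accept states
= {s0, s1, s2, s3, s4} \ {s2, s4}
{s0, s1, s3}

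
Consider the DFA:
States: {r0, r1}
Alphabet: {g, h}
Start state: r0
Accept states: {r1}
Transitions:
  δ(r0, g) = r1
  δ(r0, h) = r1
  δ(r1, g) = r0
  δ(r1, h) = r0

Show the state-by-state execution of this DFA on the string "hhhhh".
read 'h': r0 → r1
  read 'h': r1 → r0
  read 'h': r0 → r1
  read 'h': r1 → r0
  read 'h': r0 → r1
r0 -> r1 -> r0 -> r1 -> r0 -> r1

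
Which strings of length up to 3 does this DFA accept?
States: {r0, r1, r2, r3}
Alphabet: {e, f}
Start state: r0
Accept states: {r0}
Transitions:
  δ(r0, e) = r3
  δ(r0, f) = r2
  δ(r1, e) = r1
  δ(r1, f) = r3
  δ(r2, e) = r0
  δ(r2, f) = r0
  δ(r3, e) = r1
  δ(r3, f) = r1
ε, fe, ff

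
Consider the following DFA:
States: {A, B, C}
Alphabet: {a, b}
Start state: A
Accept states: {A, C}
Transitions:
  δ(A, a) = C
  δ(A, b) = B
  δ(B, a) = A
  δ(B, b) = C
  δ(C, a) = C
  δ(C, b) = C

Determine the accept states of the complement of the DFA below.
Complement accept states = All states \ Original accept states
= {A, B, C} \ {A, C}
{B}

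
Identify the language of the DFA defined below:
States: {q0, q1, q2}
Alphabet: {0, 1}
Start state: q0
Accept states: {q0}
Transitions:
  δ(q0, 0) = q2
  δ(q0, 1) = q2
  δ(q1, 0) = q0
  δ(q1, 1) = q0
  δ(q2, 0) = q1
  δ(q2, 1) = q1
Testing a few strings:
  '1100' → reject
  '100' → accept
  '011' → accept
  '00' → reject
State roles: q0=length ≡ 0 (mod 3); q1=length ≡ 2 (mod 3); q2=length ≡ 1 (mod 3)
All binary strings whose length is a multiple of 3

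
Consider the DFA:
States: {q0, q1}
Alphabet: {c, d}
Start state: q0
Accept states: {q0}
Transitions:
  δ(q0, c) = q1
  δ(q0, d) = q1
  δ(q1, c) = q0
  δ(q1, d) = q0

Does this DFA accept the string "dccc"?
Processing string "dccc":
  q0 --d--> q1
  q1 --c--> q0
  q0 --c--> q1
  q1 --c--> q0
Final state: q0
Accept states: {q0}
Yes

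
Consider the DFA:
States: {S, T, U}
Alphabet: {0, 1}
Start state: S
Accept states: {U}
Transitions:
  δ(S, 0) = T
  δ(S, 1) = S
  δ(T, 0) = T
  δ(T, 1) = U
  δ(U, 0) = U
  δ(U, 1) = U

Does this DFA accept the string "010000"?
Processing string "010000":
  S --0--> T
  T --1--> U
  U --0--> U
  U --0--> U
  U --0--> U
  U --0--> U
Final state: U
Accept states: {U}
Yes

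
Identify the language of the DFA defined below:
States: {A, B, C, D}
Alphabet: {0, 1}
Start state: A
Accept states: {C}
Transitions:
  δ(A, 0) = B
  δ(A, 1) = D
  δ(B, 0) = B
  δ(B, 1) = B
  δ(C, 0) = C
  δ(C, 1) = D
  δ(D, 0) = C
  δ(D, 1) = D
Testing a few strings:
  '001' → reject
  '1010' → accept
  '10' → accept
  '11' → reject
State roles: A=no input read; B=started with 0 (dead); C=started with 1, last symbol 0; D=started with 1, last symbol 1
All binary strings that start with 1 and end with 0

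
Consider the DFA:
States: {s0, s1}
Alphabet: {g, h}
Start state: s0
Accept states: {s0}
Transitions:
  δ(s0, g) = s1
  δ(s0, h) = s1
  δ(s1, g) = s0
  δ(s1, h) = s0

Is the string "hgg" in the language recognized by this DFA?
Processing string "hgg":
  s0 --h--> s1
  s1 --g--> s0
  s0 --g--> s1
Final state: s1
Accept states: {s0}
No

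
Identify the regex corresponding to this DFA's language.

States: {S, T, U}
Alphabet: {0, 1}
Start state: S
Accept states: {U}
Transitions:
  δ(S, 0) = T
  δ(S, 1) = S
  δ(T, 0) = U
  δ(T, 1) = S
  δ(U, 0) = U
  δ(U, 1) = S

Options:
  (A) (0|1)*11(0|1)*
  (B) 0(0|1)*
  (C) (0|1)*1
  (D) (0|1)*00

Check each option against the DFA on short strings; one disagreement eliminates an option:
  (A) (0|1)*11(0|1)*: on '00' the DFA goes S → T → U and accepts (U ∈ Accept), but the regex does not match it → eliminate
  (B) 0(0|1)*: on '0' the DFA goes S → T and rejects (T ∉ Accept), but the regex matches it → eliminate
  (C) (0|1)*1: on '1' the DFA goes S → S and rejects (S ∉ Accept), but the regex matches it → eliminate
  (D) (0|1)*00: agrees with the DFA on every string of length ≤ 6
Only (D) is consistent with the DFA.
(D) (0|1)*00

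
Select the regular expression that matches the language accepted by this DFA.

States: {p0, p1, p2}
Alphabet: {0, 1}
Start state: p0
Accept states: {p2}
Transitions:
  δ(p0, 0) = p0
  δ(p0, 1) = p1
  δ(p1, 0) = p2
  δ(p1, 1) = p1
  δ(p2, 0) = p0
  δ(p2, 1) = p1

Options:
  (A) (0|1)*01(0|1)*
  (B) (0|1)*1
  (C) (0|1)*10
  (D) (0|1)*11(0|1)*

Check each option against the DFA on short strings; one disagreement eliminates an option:
  (A) (0|1)*01(0|1)*: on '01' the DFA goes p0 → p0 → p1 and rejects (p1 ∉ Accept), but the regex matches it → eliminate
  (B) (0|1)*1: on '1' the DFA goes p0 → p1 and rejects (p1 ∉ Accept), but the regex matches it → eliminate
  (C) (0|1)*10: agrees with the DFA on every string of length ≤ 6
  (D) (0|1)*11(0|1)*: on '10' the DFA goes p0 → p1 → p2 and accepts (p2 ∈ Accept), but the regex does not match it → eliminate
Only (C) is consistent with the DFA.
(C) (0|1)*10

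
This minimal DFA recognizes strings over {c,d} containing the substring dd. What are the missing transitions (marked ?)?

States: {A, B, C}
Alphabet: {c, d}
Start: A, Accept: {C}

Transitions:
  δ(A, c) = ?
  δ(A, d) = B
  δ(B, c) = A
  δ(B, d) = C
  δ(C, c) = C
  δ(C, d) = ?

From the language and accept set, identify what each state tracks — A: no progress toward dd; B: one trailing d; C: substring dd seen.
Each missing δ(q, a) is the state matching the new tracked value after reading a.
δ(A, c) = A; δ(C, d) = C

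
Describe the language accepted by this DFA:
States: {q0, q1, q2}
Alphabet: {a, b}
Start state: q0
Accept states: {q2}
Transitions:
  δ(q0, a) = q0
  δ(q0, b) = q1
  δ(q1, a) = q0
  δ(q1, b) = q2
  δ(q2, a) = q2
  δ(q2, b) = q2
Testing a few strings:
  'a' → reject
  'bab' → reject
  'ba' → reject
  'b' → reject
State roles: q0=no progress toward bb; q1=one trailing b; q2=substring bb seen
All strings over {a,b} containing the substring bb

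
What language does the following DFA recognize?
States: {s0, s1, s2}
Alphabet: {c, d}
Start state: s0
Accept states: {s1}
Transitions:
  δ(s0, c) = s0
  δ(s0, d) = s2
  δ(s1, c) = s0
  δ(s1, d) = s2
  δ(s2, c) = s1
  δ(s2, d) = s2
Testing a few strings:
  'd' → reject
  'ddd' → reject
  'cccc' → reject
  'c' → reject
State roles: s0=no suffix match; s1=suffix is dc; s2=one trailing d
All strings over {c,d} ending with dc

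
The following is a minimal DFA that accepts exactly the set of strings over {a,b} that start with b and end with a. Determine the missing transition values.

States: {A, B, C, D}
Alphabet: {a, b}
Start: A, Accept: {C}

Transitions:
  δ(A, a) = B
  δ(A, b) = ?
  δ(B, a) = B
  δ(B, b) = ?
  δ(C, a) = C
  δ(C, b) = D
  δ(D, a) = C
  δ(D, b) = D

From the language and accept set, identify what each state tracks — A: no input read; B: started with a (dead); C: started with b, last symbol a; D: started with b, last symbol b.
Each missing δ(q, a) is the state matching the new tracked value after reading a.
δ(A, b) = D; δ(B, b) = B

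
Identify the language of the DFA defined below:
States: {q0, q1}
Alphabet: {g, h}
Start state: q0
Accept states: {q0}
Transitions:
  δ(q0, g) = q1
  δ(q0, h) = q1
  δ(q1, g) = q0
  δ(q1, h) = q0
Testing a few strings:
  'hg' → accept
  'hgh' → reject
  'hgg' → reject
  'h' → reject
State roles: q0=even length so far; q1=odd length so far
All strings over {g,h} of even length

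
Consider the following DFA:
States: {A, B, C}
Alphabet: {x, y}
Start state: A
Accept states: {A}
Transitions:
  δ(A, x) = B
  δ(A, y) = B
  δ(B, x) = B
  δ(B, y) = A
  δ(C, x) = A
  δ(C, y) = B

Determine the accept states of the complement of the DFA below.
Complement accept states = All states \ Original accept states
= {A, B, C} \ {A}
{B, C}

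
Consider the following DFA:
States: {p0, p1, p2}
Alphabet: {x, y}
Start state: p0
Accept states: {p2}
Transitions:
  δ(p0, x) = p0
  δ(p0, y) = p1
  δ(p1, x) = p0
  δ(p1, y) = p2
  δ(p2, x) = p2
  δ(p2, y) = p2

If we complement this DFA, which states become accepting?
Complement accept states = All states \ Original accept states
= {p0, p1, p2} \ {p2}
{p0, p1}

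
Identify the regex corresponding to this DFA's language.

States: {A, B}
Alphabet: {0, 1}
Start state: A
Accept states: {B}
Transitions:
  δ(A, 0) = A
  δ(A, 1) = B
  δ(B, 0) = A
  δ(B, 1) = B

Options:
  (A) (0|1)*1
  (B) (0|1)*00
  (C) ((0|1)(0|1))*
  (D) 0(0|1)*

Check each option against the DFA on short strings; one disagreement eliminates an option:
  (A) (0|1)*1: agrees with the DFA on every string of length ≤ 6
  (B) (0|1)*00: on '1' the DFA goes A → B and accepts (B ∈ Accept), but the regex does not match it → eliminate
  (C) ((0|1)(0|1))*: on ε the DFA stays in A and rejects (A ∉ Accept), but the regex matches it → eliminate
  (D) 0(0|1)*: on '0' the DFA goes A → A and rejects (A ∉ Accept), but the regex matches it → eliminate
Only (A) is consistent with the DFA.
(A) (0|1)*1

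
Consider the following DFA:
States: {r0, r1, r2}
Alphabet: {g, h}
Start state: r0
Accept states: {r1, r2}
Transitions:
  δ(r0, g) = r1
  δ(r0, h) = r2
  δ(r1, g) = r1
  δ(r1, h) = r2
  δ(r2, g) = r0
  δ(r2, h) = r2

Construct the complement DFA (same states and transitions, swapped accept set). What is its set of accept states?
Complement accept states = All states \ Original accept states
= {r0, r1, r2} \ {r1, r2}
{r0}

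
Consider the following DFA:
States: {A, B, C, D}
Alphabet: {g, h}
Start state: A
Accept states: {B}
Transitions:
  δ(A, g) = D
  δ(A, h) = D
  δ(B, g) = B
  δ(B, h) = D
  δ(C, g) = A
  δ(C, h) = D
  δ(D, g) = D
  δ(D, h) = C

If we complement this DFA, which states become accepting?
Complement accept states = All states \ Original accept states
= {A, B, C, D} \ {B}
{A, C, D}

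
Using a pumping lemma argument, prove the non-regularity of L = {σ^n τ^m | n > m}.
Assume L is regular with pumping length p. Idea: pumping down the σ-block drops the σ-count to at most the τ-count.
Choose s = σ^(p+1) τ^p ∈ L (|s| = 2p+1 ≥ p). By the pumping lemma, s = xyz with |xy| ≤ p, |y| > 0, so y = σ^k with k ≥ 1. Take i = 0: xz = σ^(p+1−k) τ^p. Since k ≥ 1, p+1−k ≤ p, so the number of σ's is no longer strictly greater than the number of τ's, hence xz ∉ L.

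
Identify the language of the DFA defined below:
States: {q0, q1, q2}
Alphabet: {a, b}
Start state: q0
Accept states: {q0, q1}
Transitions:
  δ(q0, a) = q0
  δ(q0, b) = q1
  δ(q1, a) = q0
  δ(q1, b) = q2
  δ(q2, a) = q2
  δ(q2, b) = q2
Testing a few strings:
  'baab' → accept
  'aaa' → accept
  'bab' → accept
  'ba' → accept
State roles: q0=last symbol not b (ok); q1=last symbol b (ok); q2=saw bb (dead)
All strings over {a,b} with no two consecutive b's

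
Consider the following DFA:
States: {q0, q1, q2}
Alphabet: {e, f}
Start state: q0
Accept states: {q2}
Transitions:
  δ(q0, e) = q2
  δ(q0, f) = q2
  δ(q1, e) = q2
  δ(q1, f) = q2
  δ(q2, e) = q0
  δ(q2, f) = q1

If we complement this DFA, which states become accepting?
Complement accept states = All states \ Original accept states
= {q0, q1, q2} \ {q2}
{q0, q1}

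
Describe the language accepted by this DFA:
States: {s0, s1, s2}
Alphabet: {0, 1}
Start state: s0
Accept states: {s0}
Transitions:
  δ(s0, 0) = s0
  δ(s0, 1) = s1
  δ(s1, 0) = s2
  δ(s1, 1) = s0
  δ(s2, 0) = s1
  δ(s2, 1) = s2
Testing a few strings:
  '111' → reject
  '0100' → reject
  '0010' → reject
  '110' → accept
State roles: s0=value ≡ 0 (mod 3); s1=value ≡ 1 (mod 3); s2=value ≡ 2 (mod 3)
All binary strings representing a multiple of 3 (read in base 2; leading zeros allowed and ε counts as 0)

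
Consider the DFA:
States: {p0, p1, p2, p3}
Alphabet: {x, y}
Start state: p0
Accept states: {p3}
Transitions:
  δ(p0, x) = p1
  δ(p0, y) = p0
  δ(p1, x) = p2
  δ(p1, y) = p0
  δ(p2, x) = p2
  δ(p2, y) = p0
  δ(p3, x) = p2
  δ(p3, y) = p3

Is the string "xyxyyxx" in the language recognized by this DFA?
Processing string "xyxyyxx":
  p0 --x--> p1
  p1 --y--> p0
  p0 --x--> p1
  p1 --y--> p0
  p0 --y--> p0
  p0 --x--> p1
  p1 --x--> p2
Final state: p2
Accept states: {p3}
No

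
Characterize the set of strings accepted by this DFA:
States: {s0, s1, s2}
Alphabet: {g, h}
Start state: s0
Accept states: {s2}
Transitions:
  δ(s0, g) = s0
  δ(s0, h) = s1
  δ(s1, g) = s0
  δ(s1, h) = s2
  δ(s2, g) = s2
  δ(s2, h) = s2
Testing a few strings:
  'ghh' → accept
  'hggh' → reject
  'hg' → reject
  'gh' → reject
State roles: s0=no progress toward hh; s1=one trailing h; s2=substring hh seen
All strings over {g,h} containing the substring hh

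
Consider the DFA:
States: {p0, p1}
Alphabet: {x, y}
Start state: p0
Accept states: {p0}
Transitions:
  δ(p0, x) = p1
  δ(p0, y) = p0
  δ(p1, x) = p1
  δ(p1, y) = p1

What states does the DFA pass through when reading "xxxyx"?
read 'x': p0 → p1
  read 'x': p1 → p1
  read 'x': p1 → p1
  read 'y': p1 → p1
  read 'x': p1 → p1
p0 -> p1 -> p1 -> p1 -> p1 -> p1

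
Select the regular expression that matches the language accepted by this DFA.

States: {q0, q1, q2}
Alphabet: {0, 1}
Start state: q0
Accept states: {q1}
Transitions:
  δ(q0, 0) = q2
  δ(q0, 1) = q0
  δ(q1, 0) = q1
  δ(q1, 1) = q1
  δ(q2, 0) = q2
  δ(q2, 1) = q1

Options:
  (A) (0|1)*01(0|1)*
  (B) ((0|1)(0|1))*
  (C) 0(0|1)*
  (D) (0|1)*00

Check each option against the DFA on short strings; one disagreement eliminates an option:
  (A) (0|1)*01(0|1)*: agrees with the DFA on every string of length ≤ 6
  (B) ((0|1)(0|1))*: on ε the DFA stays in q0 and rejects (q0 ∉ Accept), but the regex matches it → eliminate
  (C) 0(0|1)*: on '0' the DFA goes q0 → q2 and rejects (q2 ∉ Accept), but the regex matches it → eliminate
  (D) (0|1)*00: on '00' the DFA goes q0 → q2 → q2 and rejects (q2 ∉ Accept), but the regex matches it → eliminate
Only (A) is consistent with the DFA.
(A) (0|1)*01(0|1)*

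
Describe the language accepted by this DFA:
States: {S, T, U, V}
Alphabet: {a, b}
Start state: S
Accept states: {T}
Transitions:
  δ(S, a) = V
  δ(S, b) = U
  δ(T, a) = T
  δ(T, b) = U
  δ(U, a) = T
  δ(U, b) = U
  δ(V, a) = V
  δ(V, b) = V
Testing a few strings:
  'ba' → accept
  'b' → reject
  'aabb' → reject
  'abab' → reject
State roles: S=no input read; T=started with b, last symbol a; U=started with b, last symbol b; V=started with a (dead)
All strings over {a,b} that start with b and end with a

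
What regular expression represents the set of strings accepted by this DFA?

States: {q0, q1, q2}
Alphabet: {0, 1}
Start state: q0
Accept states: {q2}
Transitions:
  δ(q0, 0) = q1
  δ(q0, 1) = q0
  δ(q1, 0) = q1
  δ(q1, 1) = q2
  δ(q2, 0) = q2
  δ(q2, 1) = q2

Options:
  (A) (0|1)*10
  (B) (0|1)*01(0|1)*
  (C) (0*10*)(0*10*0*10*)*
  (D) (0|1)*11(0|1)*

Check each option against the DFA on short strings; one disagreement eliminates an option:
  (A) (0|1)*10: on '01' the DFA goes q0 → q1 → q2 and accepts (q2 ∈ Accept), but the regex does not match it → eliminate
  (B) (0|1)*01(0|1)*: agrees with the DFA on every string of length ≤ 6
  (C) (0*10*)(0*10*0*10*)*: on '1' the DFA goes q0 → q0 and rejects (q0 ∉ Accept), but the regex matches it → eliminate
  (D) (0|1)*11(0|1)*: on '01' the DFA goes q0 → q1 → q2 and accepts (q2 ∈ Accept), but the regex does not match it → eliminate
Only (B) is consistent with the DFA.
(B) (0|1)*01(0|1)*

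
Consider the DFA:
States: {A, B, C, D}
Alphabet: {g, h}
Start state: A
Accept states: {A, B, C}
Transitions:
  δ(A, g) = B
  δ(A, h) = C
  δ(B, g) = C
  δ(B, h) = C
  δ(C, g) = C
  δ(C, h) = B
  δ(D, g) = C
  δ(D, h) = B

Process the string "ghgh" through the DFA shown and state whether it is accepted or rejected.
Processing string "ghgh":
  A --g--> B
  B --h--> C
  C --g--> C
  C --h--> B
Final state: B
Accept states: {A, B, C}
Yes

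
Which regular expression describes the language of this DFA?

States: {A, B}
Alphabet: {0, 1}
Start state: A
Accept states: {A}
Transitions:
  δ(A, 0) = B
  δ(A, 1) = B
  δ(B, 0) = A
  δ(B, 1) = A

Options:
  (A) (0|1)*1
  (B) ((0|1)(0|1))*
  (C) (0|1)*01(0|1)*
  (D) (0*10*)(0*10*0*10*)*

Check each option against the DFA on short strings; one disagreement eliminates an option:
  (A) (0|1)*1: on ε the DFA stays in A and accepts (A ∈ Accept), but the regex does not match it → eliminate
  (B) ((0|1)(0|1))*: agrees with the DFA on every string of length ≤ 6
  (C) (0|1)*01(0|1)*: on ε the DFA stays in A and accepts (A ∈ Accept), but the regex does not match it → eliminate
  (D) (0*10*)(0*10*0*10*)*: on ε the DFA stays in A and accepts (A ∈ Accept), but the regex does not match it → eliminate
Only (B) is consistent with the DFA.
(B) ((0|1)(0|1))*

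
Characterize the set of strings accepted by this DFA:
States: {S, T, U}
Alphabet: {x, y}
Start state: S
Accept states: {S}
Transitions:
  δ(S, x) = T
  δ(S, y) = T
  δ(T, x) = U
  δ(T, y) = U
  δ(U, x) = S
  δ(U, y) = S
Testing a few strings:
  'xyy' → accept
  'yyxy' → reject
  'yx' → reject
  'x' → reject
State roles: S=length ≡ 0 (mod 3); T=length ≡ 1 (mod 3); U=length ≡ 2 (mod 3)
All strings over {x,y} whose length is a multiple of 3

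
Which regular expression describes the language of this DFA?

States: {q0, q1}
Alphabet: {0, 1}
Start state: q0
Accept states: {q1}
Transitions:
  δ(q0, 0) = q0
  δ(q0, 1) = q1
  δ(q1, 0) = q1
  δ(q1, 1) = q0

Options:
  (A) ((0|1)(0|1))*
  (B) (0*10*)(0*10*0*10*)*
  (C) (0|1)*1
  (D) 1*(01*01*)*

Check each option against the DFA on short strings; one disagreement eliminates an option:
  (A) ((0|1)(0|1))*: on ε the DFA stays in q0 and rejects (q0 ∉ Accept), but the regex matches it → eliminate
  (B) (0*10*)(0*10*0*10*)*: agrees with the DFA on every string of length ≤ 6
  (C) (0|1)*1: on '10' the DFA goes q0 → q1 → q1 and accepts (q1 ∈ Accept), but the regex does not match it → eliminate
  (D) 1*(01*01*)*: on ε the DFA stays in q0 and rejects (q0 ∉ Accept), but the regex matches it → eliminate
Only (B) is consistent with the DFA.
(B) (0*10*)(0*10*0*10*)*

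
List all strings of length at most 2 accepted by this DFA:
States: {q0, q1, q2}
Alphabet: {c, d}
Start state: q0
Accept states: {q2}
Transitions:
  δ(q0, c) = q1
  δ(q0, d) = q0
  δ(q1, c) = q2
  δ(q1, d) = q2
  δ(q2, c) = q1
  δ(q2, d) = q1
cc, cd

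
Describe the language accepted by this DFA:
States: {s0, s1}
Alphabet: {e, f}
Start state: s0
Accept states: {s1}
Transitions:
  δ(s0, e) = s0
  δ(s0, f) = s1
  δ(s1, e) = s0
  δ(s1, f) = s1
Testing a few strings:
  'fff' → accept
  'ffe' → reject
  'fe' → reject
  'fef' → accept
State roles: s0=last symbol not f; s1=last symbol is f
All strings over {e,f} ending with f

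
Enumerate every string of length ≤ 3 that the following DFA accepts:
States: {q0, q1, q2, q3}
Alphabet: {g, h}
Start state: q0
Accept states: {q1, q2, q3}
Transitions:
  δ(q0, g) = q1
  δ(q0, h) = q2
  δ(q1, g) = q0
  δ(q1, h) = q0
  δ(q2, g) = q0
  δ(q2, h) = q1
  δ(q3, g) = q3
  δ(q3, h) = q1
g, h, hh, ggg, ggh, ghg, ghh, hgg, hgh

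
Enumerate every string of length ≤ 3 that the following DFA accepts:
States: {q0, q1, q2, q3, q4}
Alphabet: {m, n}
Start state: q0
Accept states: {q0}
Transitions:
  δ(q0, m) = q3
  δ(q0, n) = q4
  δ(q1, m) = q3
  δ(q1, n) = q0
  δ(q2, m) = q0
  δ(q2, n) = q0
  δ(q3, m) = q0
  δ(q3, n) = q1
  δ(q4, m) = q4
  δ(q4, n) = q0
ε, mm, nn, mnn, nmn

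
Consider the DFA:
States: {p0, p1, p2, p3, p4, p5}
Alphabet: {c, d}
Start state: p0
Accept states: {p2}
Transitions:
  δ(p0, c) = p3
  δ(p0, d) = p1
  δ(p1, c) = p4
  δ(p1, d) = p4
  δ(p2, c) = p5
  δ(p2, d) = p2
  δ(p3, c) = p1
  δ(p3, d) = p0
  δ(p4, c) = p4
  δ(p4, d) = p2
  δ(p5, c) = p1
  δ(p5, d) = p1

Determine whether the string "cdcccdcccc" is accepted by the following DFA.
Processing string "cdcccdcccc":
  p0 --c--> p3
  p3 --d--> p0
  p0 --c--> p3
  p3 --c--> p1
  p1 --c--> p4
  p4 --d--> p2
  p2 --c--> p5
  p5 --c--> p1
  p1 --c--> p4
  p4 --c--> p4
Final state: p4
Accept states: {p2}
No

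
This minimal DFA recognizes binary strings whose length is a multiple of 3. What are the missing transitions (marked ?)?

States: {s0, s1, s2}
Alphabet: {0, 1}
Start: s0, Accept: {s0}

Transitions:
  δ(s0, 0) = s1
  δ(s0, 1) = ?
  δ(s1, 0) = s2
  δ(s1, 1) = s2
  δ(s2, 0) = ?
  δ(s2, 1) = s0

From the language and accept set, identify what each state tracks — s0: length ≡ 0 (mod 3); s1: length ≡ 1 (mod 3); s2: length ≡ 2 (mod 3).
Each missing δ(q, a) is the state matching the new tracked value after reading a.
δ(s0, 1) = s1; δ(s2, 0) = s0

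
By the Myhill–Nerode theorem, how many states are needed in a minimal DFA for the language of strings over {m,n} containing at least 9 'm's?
By Myhill–Nerode, count the distinguishable equivalence classes: 10 classes — having seen 0, 1, …, 8, or ≥9 copies of 'm'; any two classes i < j (j ≤ 9) are distinguished by the string m^(9−j), which takes class j to 9 copies (accepted) but leaves class i below 9 (rejected).
10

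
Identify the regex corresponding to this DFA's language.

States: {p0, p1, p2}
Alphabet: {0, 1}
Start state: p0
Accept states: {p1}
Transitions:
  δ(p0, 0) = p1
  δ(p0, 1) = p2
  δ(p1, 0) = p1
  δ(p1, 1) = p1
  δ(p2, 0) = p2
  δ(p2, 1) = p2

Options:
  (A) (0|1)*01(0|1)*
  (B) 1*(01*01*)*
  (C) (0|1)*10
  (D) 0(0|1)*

Check each option against the DFA on short strings; one disagreement eliminates an option:
  (A) (0|1)*01(0|1)*: on '0' the DFA goes p0 → p1 and accepts (p1 ∈ Accept), but the regex does not match it → eliminate
  (B) 1*(01*01*)*: on ε the DFA stays in p0 and rejects (p0 ∉ Accept), but the regex matches it → eliminate
  (C) (0|1)*10: on '0' the DFA goes p0 → p1 and accepts (p1 ∈ Accept), but the regex does not match it → eliminate
  (D) 0(0|1)*: agrees with the DFA on every string of length ≤ 6
Only (D) is consistent with the DFA.
(D) 0(0|1)*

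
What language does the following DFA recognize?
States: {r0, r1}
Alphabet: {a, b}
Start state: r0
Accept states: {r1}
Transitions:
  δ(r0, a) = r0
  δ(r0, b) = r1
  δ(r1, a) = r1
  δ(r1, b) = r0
Testing a few strings:
  'a' → reject
  'b' → accept
  'bb' → reject
  'ab' → accept
State roles: r0=even number of b's so far; r1=odd number of b's so far
All strings over {a,b} with an odd number of b's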